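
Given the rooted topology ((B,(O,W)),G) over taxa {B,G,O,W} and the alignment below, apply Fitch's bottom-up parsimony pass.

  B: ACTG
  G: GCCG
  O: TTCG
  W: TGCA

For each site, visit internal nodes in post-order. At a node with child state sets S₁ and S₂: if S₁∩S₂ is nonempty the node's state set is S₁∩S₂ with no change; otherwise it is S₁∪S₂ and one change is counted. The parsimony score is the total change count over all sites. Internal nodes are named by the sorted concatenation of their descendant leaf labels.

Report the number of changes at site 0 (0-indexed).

2

OW@0: {T} ∩ {T} = {T} (intersection, +0)
BOW@0: {A} ∪ {T} = {A,T} (union, +1)
BGOW@0: {A,T} ∪ {G} = {A,G,T} (union, +1)
OW@1: {T} ∪ {G} = {G,T} (union, +1)
BOW@1: {C} ∪ {G,T} = {C,G,T} (union, +1)
BGOW@1: {C,G,T} ∩ {C} = {C} (intersection, +0)
OW@2: {C} ∩ {C} = {C} (intersection, +0)
BOW@2: {T} ∪ {C} = {C,T} (union, +1)
BGOW@2: {C,T} ∩ {C} = {C} (intersection, +0)
OW@3: {G} ∪ {A} = {A,G} (union, +1)
BOW@3: {G} ∩ {A,G} = {G} (intersection, +0)
BGOW@3: {G} ∩ {G} = {G} (intersection, +0)
per-site changes: [2, 2, 1, 1]; total = 6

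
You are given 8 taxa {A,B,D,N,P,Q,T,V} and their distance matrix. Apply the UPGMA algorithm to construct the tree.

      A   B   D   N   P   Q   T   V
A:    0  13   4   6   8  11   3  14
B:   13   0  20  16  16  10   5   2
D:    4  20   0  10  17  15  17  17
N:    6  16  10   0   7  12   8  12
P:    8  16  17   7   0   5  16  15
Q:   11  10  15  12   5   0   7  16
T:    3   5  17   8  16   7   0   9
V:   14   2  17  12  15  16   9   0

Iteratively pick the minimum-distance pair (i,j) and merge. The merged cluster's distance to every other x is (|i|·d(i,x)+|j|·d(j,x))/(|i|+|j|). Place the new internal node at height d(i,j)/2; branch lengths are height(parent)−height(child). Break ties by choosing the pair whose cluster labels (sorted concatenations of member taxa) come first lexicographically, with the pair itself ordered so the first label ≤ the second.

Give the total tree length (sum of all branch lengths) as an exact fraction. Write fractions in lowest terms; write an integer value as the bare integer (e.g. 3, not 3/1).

iteration 1: select B,V (d=2); attach at lengths (1, 1); label the merged cluster BV
  updated: d(A,BV)=27/2, d(BV,D)=37/2, d(BV,N)=14, d(BV,P)=31/2, d(BV,Q)=13, d(BV,T)=7
iteration 2: select A,T (d=3); attach at lengths (3/2, 3/2); label the merged cluster AT
  updated: d(AT,BV)=41/4, d(AT,D)=21/2, d(AT,N)=7, d(AT,P)=12, d(AT,Q)=9
iteration 3: select P,Q (d=5); attach at lengths (5/2, 5/2); label the merged cluster PQ
  updated: d(AT,PQ)=21/2, d(BV,PQ)=57/4, d(D,PQ)=16, d(N,PQ)=19/2
iteration 4: select AT,N (d=7); attach at lengths (2, 7/2); label the merged cluster ANT
  updated: d(ANT,BV)=23/2, d(ANT,D)=31/3, d(ANT,PQ)=61/6
iteration 5: select ANT,PQ (d=61/6); attach at lengths (19/12, 31/12); label the merged cluster ANPQT
  updated: d(ANPQT,BV)=63/5, d(ANPQT,D)=63/5
iteration 6: select ANPQT,BV (d=63/5); attach at lengths (73/60, 53/10); label the merged cluster ABNPQTV
  updated: d(ABNPQTV,D)=100/7
iteration 7: select ABNPQTV,D (d=100/7); attach at lengths (59/70, 50/7); label the merged cluster ABDNPQTV
final tree: (((((A:3/2,T:3/2):2,N:7/2):19/12,(P:5/2,Q:5/2):31/12):73/60,(B:1,V:1):53/10):59/70,D:50/7)
total length: 14351/420

14351/420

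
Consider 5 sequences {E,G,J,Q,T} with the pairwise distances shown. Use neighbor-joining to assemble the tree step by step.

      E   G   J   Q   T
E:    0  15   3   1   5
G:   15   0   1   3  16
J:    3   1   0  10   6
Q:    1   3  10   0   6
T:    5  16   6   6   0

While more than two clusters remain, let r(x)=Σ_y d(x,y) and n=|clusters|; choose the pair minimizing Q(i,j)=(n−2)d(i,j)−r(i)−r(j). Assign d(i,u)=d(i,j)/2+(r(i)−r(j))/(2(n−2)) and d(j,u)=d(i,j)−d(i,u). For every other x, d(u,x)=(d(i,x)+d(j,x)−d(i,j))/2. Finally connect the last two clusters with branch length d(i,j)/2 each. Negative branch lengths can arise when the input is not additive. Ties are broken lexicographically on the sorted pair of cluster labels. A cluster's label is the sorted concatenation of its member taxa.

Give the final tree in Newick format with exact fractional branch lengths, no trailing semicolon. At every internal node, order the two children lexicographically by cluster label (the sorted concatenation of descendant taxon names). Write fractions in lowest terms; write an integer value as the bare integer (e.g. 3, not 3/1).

(((E:3/4,T:17/4):1,(G:3,J:-2):6):0,Q:0)

1. join G+J (d=1, Q=-52) ⇒ GJ; edges |G|=3, |J|=-2
  updated: d(E,GJ)=17/2, d(GJ,Q)=6, d(GJ,T)=21/2
2. join E+T (d=5, Q=-26) ⇒ ET; edges |E|=3/4, |T|=17/4
  updated: d(ET,GJ)=7, d(ET,Q)=1
3. join ET+GJ (d=7, Q=-14) ⇒ EGJT; edges |ET|=1, |GJ|=6
  updated: d(EGJT,Q)=0
4. join EGJT+Q (d=0) ⇒ EGJQT; edges |EGJT|=0, |Q|=0
final tree: (((E:3/4,T:17/4):1,(G:3,J:-2):6):0,Q:0)
total length: 13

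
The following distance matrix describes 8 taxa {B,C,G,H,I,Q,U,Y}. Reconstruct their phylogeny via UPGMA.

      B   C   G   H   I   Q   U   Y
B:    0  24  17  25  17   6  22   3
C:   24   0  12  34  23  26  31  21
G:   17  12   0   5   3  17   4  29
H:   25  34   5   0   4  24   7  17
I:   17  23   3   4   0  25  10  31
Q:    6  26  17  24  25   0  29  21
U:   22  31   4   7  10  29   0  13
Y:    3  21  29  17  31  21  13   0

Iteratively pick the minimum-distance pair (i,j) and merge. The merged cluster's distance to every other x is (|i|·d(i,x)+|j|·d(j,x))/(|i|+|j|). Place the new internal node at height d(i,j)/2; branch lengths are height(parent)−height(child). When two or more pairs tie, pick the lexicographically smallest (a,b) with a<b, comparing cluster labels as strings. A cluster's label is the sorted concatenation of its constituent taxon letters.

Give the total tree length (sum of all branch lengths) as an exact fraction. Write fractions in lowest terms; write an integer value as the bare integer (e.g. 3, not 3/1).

4285/84

1. join B+Y (d=3) ⇒ BY; edges |B|=3/2, |Y|=3/2
  updated: d(BY,C)=45/2, d(BY,G)=23, d(BY,H)=21, d(BY,I)=24, d(BY,Q)=27/2, d(BY,U)=35/2
2. join G+I (d=3) ⇒ GI; edges |G|=3/2, |I|=3/2
  updated: d(BY,GI)=47/2, d(C,GI)=35/2, d(GI,H)=9/2, d(GI,Q)=21, d(GI,U)=7
3. join GI+H (d=9/2) ⇒ GHI; edges |GI|=3/4, |H|=9/4
  updated: d(BY,GHI)=68/3, d(C,GHI)=23, d(GHI,Q)=22, d(GHI,U)=7
4. join GHI+U (d=7) ⇒ GHIU; edges |GHI|=5/4, |U|=7/2
  updated: d(BY,GHIU)=171/8, d(C,GHIU)=25, d(GHIU,Q)=95/4
5. join BY+Q (d=27/2) ⇒ BQY; edges |BY|=21/4, |Q|=27/4
  updated: d(BQY,C)=71/3, d(BQY,GHIU)=133/6
6. join BQY+GHIU (d=133/6) ⇒ BGHIQUY; edges |BQY|=13/3, |GHIU|=91/12
  updated: d(BGHIQUY,C)=171/7
7. join BGHIQUY+C (d=171/7) ⇒ BCGHIQUY; edges |BGHIQUY|=95/84, |C|=171/14
final tree: ((((B:3/2,Y:3/2):21/4,Q:27/4):13/3,(((G:3/2,I:3/2):3/4,H:9/4):5/4,U:7/2):91/12):95/84,C:171/14)
total length: 4285/84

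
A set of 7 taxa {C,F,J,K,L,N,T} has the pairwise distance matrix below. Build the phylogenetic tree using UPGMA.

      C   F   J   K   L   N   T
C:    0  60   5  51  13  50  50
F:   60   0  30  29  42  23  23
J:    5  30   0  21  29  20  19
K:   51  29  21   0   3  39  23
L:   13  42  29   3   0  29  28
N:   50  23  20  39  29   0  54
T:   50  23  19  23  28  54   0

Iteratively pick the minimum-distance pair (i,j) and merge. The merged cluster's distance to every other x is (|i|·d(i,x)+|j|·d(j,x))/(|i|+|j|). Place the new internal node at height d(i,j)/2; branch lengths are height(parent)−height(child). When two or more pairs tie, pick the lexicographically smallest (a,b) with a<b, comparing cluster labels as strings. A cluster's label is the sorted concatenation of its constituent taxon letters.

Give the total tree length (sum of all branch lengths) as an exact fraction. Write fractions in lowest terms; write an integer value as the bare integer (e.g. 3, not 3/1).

iteration 1: select K,L (d=3); attach at lengths (3/2, 3/2); label the merged cluster KL
  updated: d(C,KL)=32, d(F,KL)=71/2, d(J,KL)=25, d(KL,N)=34, d(KL,T)=51/2
iteration 2: select C,J (d=5); attach at lengths (5/2, 5/2); label the merged cluster CJ
  updated: d(CJ,F)=45, d(CJ,KL)=57/2, d(CJ,N)=35, d(CJ,T)=69/2
iteration 3: select F,N (d=23); attach at lengths (23/2, 23/2); label the merged cluster FN
  updated: d(CJ,FN)=40, d(FN,KL)=139/4, d(FN,T)=77/2
iteration 4: select KL,T (d=51/2); attach at lengths (45/4, 51/4); label the merged cluster KLT
  updated: d(CJ,KLT)=61/2, d(FN,KLT)=36
iteration 5: select CJ,KLT (d=61/2); attach at lengths (51/4, 5/2); label the merged cluster CJKLT
  updated: d(CJKLT,FN)=188/5
iteration 6: select CJKLT,FN (d=188/5); attach at lengths (71/20, 73/10); label the merged cluster CFJKLNT
final tree: (((C:5/2,J:5/2):51/4,((K:3/2,L:3/2):45/4,T:51/4):5/2):71/20,(F:23/2,N:23/2):73/10)
total length: 811/10

811/10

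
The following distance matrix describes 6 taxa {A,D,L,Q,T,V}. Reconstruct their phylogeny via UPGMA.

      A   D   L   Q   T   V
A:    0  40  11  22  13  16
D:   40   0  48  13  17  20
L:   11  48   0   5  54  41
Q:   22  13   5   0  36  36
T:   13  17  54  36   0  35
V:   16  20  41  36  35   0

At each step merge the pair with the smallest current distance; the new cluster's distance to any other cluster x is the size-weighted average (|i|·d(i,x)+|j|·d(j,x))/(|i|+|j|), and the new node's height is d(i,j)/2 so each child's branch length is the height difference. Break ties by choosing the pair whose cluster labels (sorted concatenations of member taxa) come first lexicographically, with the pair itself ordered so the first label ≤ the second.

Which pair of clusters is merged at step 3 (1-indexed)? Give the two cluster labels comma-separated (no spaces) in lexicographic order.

D,V

1. join L+Q (d=5) ⇒ LQ; edges |L|=5/2, |Q|=5/2
  updated: d(A,LQ)=33/2, d(D,LQ)=61/2, d(LQ,T)=45, d(LQ,V)=77/2
2. join A+T (d=13) ⇒ AT; edges |A|=13/2, |T|=13/2
  updated: d(AT,D)=57/2, d(AT,LQ)=123/4, d(AT,V)=51/2
3. join D+V (d=20) ⇒ DV; edges |D|=10, |V|=10
  updated: d(AT,DV)=27, d(DV,LQ)=69/2
4. join AT+DV (d=27) ⇒ ADTV; edges |AT|=7, |DV|=7/2
  updated: d(ADTV,LQ)=261/8
5. join ADTV+LQ (d=261/8) ⇒ ADLQTV; edges |ADTV|=45/16, |LQ|=221/16
final tree: (((A:13/2,T:13/2):7,(D:10,V:10):7/2):45/16,(L:5/2,Q:5/2):221/16)
total length: 521/8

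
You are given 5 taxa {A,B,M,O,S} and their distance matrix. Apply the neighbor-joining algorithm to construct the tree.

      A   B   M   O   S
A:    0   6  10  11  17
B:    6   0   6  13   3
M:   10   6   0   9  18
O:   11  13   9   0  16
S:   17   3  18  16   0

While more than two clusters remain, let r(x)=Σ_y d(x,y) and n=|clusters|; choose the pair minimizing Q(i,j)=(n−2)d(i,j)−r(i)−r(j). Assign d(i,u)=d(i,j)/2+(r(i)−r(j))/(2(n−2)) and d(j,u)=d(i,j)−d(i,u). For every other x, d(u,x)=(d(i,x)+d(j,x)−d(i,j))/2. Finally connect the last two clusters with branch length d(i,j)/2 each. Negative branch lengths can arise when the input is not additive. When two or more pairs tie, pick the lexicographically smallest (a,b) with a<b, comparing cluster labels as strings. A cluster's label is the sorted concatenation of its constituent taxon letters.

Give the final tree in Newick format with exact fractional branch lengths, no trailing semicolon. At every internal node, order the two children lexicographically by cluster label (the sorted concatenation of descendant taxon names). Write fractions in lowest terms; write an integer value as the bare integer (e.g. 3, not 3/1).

(((A:35/8,(B:-17/6,S:35/6):45/8):13/8,M:29/8):43/16,O:43/16)

iteration 1: select B,S (d=3, Q=-73); attach at lengths (-17/6, 35/6); label the merged cluster BS
  updated: d(A,BS)=10, d(BS,M)=21/2, d(BS,O)=13
iteration 2: select A,BS (d=10, Q=-89/2); attach at lengths (35/8, 45/8); label the merged cluster ABS
  updated: d(ABS,M)=21/4, d(ABS,O)=7
iteration 3: select ABS,M (d=21/4, Q=-85/4); attach at lengths (13/8, 29/8); label the merged cluster ABMS
  updated: d(ABMS,O)=43/8
iteration 4: select ABMS,O (d=43/8); attach at lengths (43/16, 43/16); label the merged cluster ABMOS
final tree: (((A:35/8,(B:-17/6,S:35/6):45/8):13/8,M:29/8):43/16,O:43/16)
total length: 189/8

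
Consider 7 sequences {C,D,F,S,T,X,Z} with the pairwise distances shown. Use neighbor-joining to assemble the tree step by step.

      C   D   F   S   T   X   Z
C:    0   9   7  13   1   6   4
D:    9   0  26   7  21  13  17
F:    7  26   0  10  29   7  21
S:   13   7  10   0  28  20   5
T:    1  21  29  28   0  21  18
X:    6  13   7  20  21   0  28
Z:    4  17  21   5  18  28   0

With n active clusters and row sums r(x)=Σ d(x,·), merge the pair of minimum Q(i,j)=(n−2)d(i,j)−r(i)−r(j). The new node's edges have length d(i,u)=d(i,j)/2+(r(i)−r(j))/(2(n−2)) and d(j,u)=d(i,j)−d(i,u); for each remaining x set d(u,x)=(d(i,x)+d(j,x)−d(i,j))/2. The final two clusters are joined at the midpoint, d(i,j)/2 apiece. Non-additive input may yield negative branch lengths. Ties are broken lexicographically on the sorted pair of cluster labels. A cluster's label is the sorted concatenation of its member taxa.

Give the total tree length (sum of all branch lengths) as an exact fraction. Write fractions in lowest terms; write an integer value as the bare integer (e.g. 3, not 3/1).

iteration 1: select F,X (d=7, Q=-160); attach at lengths (4, 3); label the merged cluster FX
  updated: d(C,FX)=3, d(D,FX)=16, d(FX,S)=23/2, d(FX,T)=43/2, d(FX,Z)=21
iteration 2: select C,T (d=1, Q=-231/2); attach at lengths (-111/16, 127/16); label the merged cluster CT
  updated: d(CT,D)=29/2, d(CT,FX)=47/4, d(CT,S)=20, d(CT,Z)=21/2
iteration 3: select S,Z (d=5, Q=-82); attach at lengths (5/6, 25/6); label the merged cluster SZ
  updated: d(CT,SZ)=51/4, d(D,SZ)=19/2, d(FX,SZ)=55/4
iteration 4: select CT,FX (d=47/4, Q=-57); attach at lengths (21/4, 13/2); label the merged cluster CFTX
  updated: d(CFTX,D)=75/8, d(CFTX,SZ)=59/8
iteration 5: select CFTX,D (d=75/8, Q=-105/4); attach at lengths (29/8, 23/4); label the merged cluster CDFTX
  updated: d(CDFTX,SZ)=15/4
iteration 6: select CDFTX,SZ (d=15/4); attach at lengths (15/8, 15/8); label the merged cluster CDFSTXZ
final tree: ((((C:-111/16,T:127/16):21/4,(F:4,X:3):13/2):29/8,D:23/4):15/8,(S:5/6,Z:25/6):15/8)
total length: 303/8

303/8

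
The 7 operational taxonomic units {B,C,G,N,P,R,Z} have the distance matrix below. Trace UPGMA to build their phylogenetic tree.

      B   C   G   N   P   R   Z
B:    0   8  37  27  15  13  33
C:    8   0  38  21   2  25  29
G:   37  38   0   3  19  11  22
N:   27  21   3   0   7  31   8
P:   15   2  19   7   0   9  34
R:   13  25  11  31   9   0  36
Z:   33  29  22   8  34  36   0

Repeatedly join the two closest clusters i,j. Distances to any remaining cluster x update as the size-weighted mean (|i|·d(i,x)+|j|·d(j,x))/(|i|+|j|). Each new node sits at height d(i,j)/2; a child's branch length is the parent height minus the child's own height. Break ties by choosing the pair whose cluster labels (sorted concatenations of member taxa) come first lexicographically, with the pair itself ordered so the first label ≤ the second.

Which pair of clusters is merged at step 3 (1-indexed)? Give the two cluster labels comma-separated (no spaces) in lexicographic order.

iteration 1: select C,P (d=2); attach at lengths (1, 1); label the merged cluster CP
  updated: d(B,CP)=23/2, d(CP,G)=57/2, d(CP,N)=14, d(CP,R)=17, d(CP,Z)=63/2
iteration 2: select G,N (d=3); attach at lengths (3/2, 3/2); label the merged cluster GN
  updated: d(B,GN)=32, d(CP,GN)=85/4, d(GN,R)=21, d(GN,Z)=15
iteration 3: select B,CP (d=23/2); attach at lengths (23/4, 19/4); label the merged cluster BCP
  updated: d(BCP,GN)=149/6, d(BCP,R)=47/3, d(BCP,Z)=32
iteration 4: select GN,Z (d=15); attach at lengths (6, 15/2); label the merged cluster GNZ
  updated: d(BCP,GNZ)=245/9, d(GNZ,R)=26
iteration 5: select BCP,R (d=47/3); attach at lengths (25/12, 47/6); label the merged cluster BCPR
  updated: d(BCPR,GNZ)=323/12
iteration 6: select BCPR,GNZ (d=323/12); attach at lengths (45/8, 143/24); label the merged cluster BCGNPRZ
final tree: (((B:23/4,(C:1,P:1):19/4):25/12,R:47/6):45/8,((G:3/2,N:3/2):6,Z:15/2):143/24)
total length: 101/2

B,CP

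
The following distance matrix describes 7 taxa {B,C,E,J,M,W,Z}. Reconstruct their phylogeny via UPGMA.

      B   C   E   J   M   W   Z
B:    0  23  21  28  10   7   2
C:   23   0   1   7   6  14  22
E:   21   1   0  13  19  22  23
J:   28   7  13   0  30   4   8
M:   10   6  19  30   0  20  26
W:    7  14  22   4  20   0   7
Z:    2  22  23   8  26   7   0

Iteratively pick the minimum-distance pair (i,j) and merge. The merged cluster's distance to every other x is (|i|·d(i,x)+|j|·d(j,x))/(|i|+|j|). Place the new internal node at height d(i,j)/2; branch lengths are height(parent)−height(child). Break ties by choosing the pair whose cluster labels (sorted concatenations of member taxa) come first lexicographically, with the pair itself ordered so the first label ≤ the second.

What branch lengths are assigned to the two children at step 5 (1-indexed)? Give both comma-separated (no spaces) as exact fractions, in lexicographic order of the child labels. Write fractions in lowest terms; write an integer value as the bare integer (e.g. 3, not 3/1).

23/4,25/4

1. join C+E (d=1) ⇒ CE; edges |C|=1/2, |E|=1/2
  updated: d(B,CE)=22, d(CE,J)=10, d(CE,M)=25/2, d(CE,W)=18, d(CE,Z)=45/2
2. join B+Z (d=2) ⇒ BZ; edges |B|=1, |Z|=1
  updated: d(BZ,CE)=89/4, d(BZ,J)=18, d(BZ,M)=18, d(BZ,W)=7
3. join J+W (d=4) ⇒ JW; edges |J|=2, |W|=2
  updated: d(BZ,JW)=25/2, d(CE,JW)=14, d(JW,M)=25
4. join BZ+JW (d=25/2) ⇒ BJWZ; edges |BZ|=21/4, |JW|=17/4
  updated: d(BJWZ,CE)=145/8, d(BJWZ,M)=43/2
5. join CE+M (d=25/2) ⇒ CEM; edges |CE|=23/4, |M|=25/4
  updated: d(BJWZ,CEM)=77/4
6. join BJWZ+CEM (d=77/4) ⇒ BCEJMWZ; edges |BJWZ|=27/8, |CEM|=27/8
final tree: (((B:1,Z:1):21/4,(J:2,W:2):17/4):27/8,((C:1/2,E:1/2):23/4,M:25/4):27/8)
total length: 141/4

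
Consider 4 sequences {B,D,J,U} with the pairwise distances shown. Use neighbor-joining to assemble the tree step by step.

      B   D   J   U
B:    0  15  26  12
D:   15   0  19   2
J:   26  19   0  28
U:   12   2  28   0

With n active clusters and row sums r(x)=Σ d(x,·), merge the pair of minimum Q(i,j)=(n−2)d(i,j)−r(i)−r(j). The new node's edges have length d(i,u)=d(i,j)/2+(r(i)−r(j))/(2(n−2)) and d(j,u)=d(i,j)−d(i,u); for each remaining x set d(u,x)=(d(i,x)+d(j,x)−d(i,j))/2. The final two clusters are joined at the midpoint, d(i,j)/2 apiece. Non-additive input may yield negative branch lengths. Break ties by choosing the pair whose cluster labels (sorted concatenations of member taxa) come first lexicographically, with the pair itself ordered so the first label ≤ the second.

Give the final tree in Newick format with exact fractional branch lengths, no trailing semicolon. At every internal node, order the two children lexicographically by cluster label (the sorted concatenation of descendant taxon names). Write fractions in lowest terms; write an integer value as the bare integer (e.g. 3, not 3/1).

(((B:8,J:18):9/2,D:-1/2):5/4,U:5/4)

iteration 1: select B,J (d=26, Q=-74); attach at lengths (8, 18); label the merged cluster BJ
  updated: d(BJ,D)=4, d(BJ,U)=7
iteration 2: select BJ,D (d=4, Q=-13); attach at lengths (9/2, -1/2); label the merged cluster BDJ
  updated: d(BDJ,U)=5/2
iteration 3: select BDJ,U (d=5/2); attach at lengths (5/4, 5/4); label the merged cluster BDJU
final tree: (((B:8,J:18):9/2,D:-1/2):5/4,U:5/4)
total length: 65/2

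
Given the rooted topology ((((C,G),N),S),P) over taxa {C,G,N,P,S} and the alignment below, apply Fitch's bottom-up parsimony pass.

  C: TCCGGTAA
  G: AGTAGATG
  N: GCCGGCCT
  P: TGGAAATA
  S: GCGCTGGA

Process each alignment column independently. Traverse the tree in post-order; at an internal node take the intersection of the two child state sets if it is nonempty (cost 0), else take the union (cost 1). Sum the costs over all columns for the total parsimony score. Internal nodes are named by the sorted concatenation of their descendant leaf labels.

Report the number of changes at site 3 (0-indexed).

site 0, node CG: C={T} ∪ G={A} → {A,T} (+1)
site 0, node CGN: CG={A,T} ∪ N={G} → {A,G,T} (+1)
site 0, node CGNS: CGN={A,G,T} ∩ S={G} → {G} (+0)
site 0, node CGNPS: CGNS={G} ∪ P={T} → {G,T} (+1)
site 1, node CG: C={C} ∪ G={G} → {C,G} (+1)
site 1, node CGN: CG={C,G} ∩ N={C} → {C} (+0)
site 1, node CGNS: CGN={C} ∩ S={C} → {C} (+0)
site 1, node CGNPS: CGNS={C} ∪ P={G} → {C,G} (+1)
site 2, node CG: C={C} ∪ G={T} → {C,T} (+1)
site 2, node CGN: CG={C,T} ∩ N={C} → {C} (+0)
site 2, node CGNS: CGN={C} ∪ S={G} → {C,G} (+1)
site 2, node CGNPS: CGNS={C,G} ∩ P={G} → {G} (+0)
site 3, node CG: C={G} ∪ G={A} → {A,G} (+1)
site 3, node CGN: CG={A,G} ∩ N={G} → {G} (+0)
site 3, node CGNS: CGN={G} ∪ S={C} → {C,G} (+1)
site 3, node CGNPS: CGNS={C,G} ∪ P={A} → {A,C,G} (+1)
site 4, node CG: C={G} ∩ G={G} → {G} (+0)
site 4, node CGN: CG={G} ∩ N={G} → {G} (+0)
site 4, node CGNS: CGN={G} ∪ S={T} → {G,T} (+1)
site 4, node CGNPS: CGNS={G,T} ∪ P={A} → {A,G,T} (+1)
site 5, node CG: C={T} ∪ G={A} → {A,T} (+1)
site 5, node CGN: CG={A,T} ∪ N={C} → {A,C,T} (+1)
site 5, node CGNS: CGN={A,C,T} ∪ S={G} → {A,C,G,T} (+1)
site 5, node CGNPS: CGNS={A,C,G,T} ∩ P={A} → {A} (+0)
site 6, node CG: C={A} ∪ G={T} → {A,T} (+1)
site 6, node CGN: CG={A,T} ∪ N={C} → {A,C,T} (+1)
site 6, node CGNS: CGN={A,C,T} ∪ S={G} → {A,C,G,T} (+1)
site 6, node CGNPS: CGNS={A,C,G,T} ∩ P={T} → {T} (+0)
site 7, node CG: C={A} ∪ G={G} → {A,G} (+1)
site 7, node CGN: CG={A,G} ∪ N={T} → {A,G,T} (+1)
site 7, node CGNS: CGN={A,G,T} ∩ S={A} → {A} (+0)
site 7, node CGNPS: CGNS={A} ∩ P={A} → {A} (+0)
per-site changes: [3, 2, 2, 3, 2, 3, 3, 2]; total = 20

3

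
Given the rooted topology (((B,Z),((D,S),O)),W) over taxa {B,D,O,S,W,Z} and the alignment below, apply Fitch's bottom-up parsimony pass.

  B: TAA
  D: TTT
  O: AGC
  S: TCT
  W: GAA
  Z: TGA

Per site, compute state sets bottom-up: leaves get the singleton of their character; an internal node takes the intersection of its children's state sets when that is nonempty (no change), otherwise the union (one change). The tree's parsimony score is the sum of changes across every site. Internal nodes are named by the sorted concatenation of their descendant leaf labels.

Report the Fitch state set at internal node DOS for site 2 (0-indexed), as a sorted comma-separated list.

C,T

[col 0] BZ: children B:{T}, Z:{T} ∩→ {T}; cost 0
[col 0] DS: children D:{T}, S:{T} ∩→ {T}; cost 0
[col 0] DOS: children DS:{T}, O:{A} ∪→ {A,T}; cost 1
[col 0] BDOSZ: children BZ:{T}, DOS:{A,T} ∩→ {T}; cost 0
[col 0] BDOSWZ: children BDOSZ:{T}, W:{G} ∪→ {G,T}; cost 1
[col 1] BZ: children B:{A}, Z:{G} ∪→ {A,G}; cost 1
[col 1] DS: children D:{T}, S:{C} ∪→ {C,T}; cost 1
[col 1] DOS: children DS:{C,T}, O:{G} ∪→ {C,G,T}; cost 1
[col 1] BDOSZ: children BZ:{A,G}, DOS:{C,G,T} ∩→ {G}; cost 0
[col 1] BDOSWZ: children BDOSZ:{G}, W:{A} ∪→ {A,G}; cost 1
[col 2] BZ: children B:{A}, Z:{A} ∩→ {A}; cost 0
[col 2] DS: children D:{T}, S:{T} ∩→ {T}; cost 0
[col 2] DOS: children DS:{T}, O:{C} ∪→ {C,T}; cost 1
[col 2] BDOSZ: children BZ:{A}, DOS:{C,T} ∪→ {A,C,T}; cost 1
[col 2] BDOSWZ: children BDOSZ:{A,C,T}, W:{A} ∩→ {A}; cost 0
per-site changes: [2, 4, 2]; total = 8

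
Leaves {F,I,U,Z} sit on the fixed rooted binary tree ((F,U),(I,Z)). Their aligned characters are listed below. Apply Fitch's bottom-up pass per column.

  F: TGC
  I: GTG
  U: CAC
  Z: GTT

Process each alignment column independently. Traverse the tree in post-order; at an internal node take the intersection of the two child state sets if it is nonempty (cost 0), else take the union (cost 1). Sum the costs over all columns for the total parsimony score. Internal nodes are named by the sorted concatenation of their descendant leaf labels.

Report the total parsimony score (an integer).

6

FU@0: {T} ∪ {C} = {C,T} (union, +1)
IZ@0: {G} ∩ {G} = {G} (intersection, +0)
FIUZ@0: {C,T} ∪ {G} = {C,G,T} (union, +1)
FU@1: {G} ∪ {A} = {A,G} (union, +1)
IZ@1: {T} ∩ {T} = {T} (intersection, +0)
FIUZ@1: {A,G} ∪ {T} = {A,G,T} (union, +1)
FU@2: {C} ∩ {C} = {C} (intersection, +0)
IZ@2: {G} ∪ {T} = {G,T} (union, +1)
FIUZ@2: {C} ∪ {G,T} = {C,G,T} (union, +1)
per-site changes: [2, 2, 2]; total = 6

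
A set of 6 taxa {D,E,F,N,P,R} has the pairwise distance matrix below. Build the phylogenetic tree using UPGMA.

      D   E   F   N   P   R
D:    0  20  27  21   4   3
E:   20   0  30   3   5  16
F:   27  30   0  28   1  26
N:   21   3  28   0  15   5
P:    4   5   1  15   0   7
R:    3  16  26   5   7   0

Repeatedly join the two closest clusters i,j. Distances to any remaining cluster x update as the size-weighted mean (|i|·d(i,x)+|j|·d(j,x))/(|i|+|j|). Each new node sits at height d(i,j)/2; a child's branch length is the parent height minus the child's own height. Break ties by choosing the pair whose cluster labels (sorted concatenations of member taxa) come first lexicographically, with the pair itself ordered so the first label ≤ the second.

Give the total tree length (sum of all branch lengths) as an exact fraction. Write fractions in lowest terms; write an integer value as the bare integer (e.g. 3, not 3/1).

1. join F+P (d=1) ⇒ FP; edges |F|=1/2, |P|=1/2
  updated: d(D,FP)=31/2, d(E,FP)=35/2, d(FP,N)=43/2, d(FP,R)=33/2
2. join D+R (d=3) ⇒ DR; edges |D|=3/2, |R|=3/2
  updated: d(DR,E)=18, d(DR,FP)=16, d(DR,N)=13
3. join E+N (d=3) ⇒ EN; edges |E|=3/2, |N|=3/2
  updated: d(DR,EN)=31/2, d(EN,FP)=39/2
4. join DR+EN (d=31/2) ⇒ DENR; edges |DR|=25/4, |EN|=25/4
  updated: d(DENR,FP)=71/4
5. join DENR+FP (d=71/4) ⇒ DEFNPR; edges |DENR|=9/8, |FP|=67/8
final tree: (((D:3/2,R:3/2):25/4,(E:3/2,N:3/2):25/4):9/8,(F:1/2,P:1/2):67/8)
total length: 29

29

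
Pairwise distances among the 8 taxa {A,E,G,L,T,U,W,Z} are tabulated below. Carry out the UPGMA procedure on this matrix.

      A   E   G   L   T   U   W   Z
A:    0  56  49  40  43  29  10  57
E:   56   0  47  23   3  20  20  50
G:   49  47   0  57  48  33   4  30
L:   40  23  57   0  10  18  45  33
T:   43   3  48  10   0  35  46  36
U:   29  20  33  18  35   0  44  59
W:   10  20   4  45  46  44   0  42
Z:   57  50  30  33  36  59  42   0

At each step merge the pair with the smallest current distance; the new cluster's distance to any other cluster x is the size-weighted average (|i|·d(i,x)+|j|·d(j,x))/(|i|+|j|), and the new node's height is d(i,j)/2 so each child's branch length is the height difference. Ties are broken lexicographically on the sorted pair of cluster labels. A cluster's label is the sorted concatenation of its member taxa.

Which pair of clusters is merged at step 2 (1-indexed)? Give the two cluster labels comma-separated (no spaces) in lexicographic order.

1. join E+T (d=3) ⇒ ET; edges |E|=3/2, |T|=3/2
  updated: d(A,ET)=99/2, d(ET,G)=95/2, d(ET,L)=33/2, d(ET,U)=55/2, d(ET,W)=33, d(ET,Z)=43
2. join G+W (d=4) ⇒ GW; edges |G|=2, |W|=2
  updated: d(A,GW)=59/2, d(ET,GW)=161/4, d(GW,L)=51, d(GW,U)=77/2, d(GW,Z)=36
3. join ET+L (d=33/2) ⇒ ELT; edges |ET|=27/4, |L|=33/4
  updated: d(A,ELT)=139/3, d(ELT,GW)=263/6, d(ELT,U)=73/3, d(ELT,Z)=119/3
4. join ELT+U (d=73/3) ⇒ ELTU; edges |ELT|=47/12, |U|=73/6
  updated: d(A,ELTU)=42, d(ELTU,GW)=85/2, d(ELTU,Z)=89/2
5. join A+GW (d=59/2) ⇒ AGW; edges |A|=59/4, |GW|=51/4
  updated: d(AGW,ELTU)=127/3, d(AGW,Z)=43
6. join AGW+ELTU (d=127/3) ⇒ AEGLTUW; edges |AGW|=77/12, |ELTU|=9
  updated: d(AEGLTUW,Z)=307/7
7. join AEGLTUW+Z (d=307/7) ⇒ AEGLTUWZ; edges |AEGLTUW|=16/21, |Z|=307/14
final tree: (((A:59/4,(G:2,W:2):51/4):77/12,(((E:3/2,T:3/2):27/4,L:33/4):47/12,U:73/6):9):16/21,Z:307/14)
total length: 4355/42

G,W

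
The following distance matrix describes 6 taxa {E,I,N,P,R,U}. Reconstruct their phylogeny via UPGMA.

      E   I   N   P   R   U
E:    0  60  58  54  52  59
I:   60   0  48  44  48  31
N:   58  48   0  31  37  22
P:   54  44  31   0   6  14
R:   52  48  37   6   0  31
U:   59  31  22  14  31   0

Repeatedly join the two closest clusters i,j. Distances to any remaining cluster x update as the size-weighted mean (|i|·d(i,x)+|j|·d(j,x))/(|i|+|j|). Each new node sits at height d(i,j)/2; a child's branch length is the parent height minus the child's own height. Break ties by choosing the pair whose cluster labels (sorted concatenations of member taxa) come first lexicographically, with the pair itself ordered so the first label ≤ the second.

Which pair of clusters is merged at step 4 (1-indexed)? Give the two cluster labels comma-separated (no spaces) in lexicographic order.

I,NPRU

iteration 1: select P,R (d=6); attach at lengths (3, 3); label the merged cluster PR
  updated: d(E,PR)=53, d(I,PR)=46, d(N,PR)=34, d(PR,U)=45/2
iteration 2: select N,U (d=22); attach at lengths (11, 11); label the merged cluster NU
  updated: d(E,NU)=117/2, d(I,NU)=79/2, d(NU,PR)=113/4
iteration 3: select NU,PR (d=113/4); attach at lengths (25/8, 89/8); label the merged cluster NPRU
  updated: d(E,NPRU)=223/4, d(I,NPRU)=171/4
iteration 4: select I,NPRU (d=171/4); attach at lengths (171/8, 29/4); label the merged cluster INPRU
  updated: d(E,INPRU)=283/5
iteration 5: select E,INPRU (d=283/5); attach at lengths (283/10, 277/40); label the merged cluster EINPRU
final tree: (E:283/10,(I:171/8,((N:11,U:11):25/8,(P:3,R:3):89/8):29/4):277/40)
total length: 1061/10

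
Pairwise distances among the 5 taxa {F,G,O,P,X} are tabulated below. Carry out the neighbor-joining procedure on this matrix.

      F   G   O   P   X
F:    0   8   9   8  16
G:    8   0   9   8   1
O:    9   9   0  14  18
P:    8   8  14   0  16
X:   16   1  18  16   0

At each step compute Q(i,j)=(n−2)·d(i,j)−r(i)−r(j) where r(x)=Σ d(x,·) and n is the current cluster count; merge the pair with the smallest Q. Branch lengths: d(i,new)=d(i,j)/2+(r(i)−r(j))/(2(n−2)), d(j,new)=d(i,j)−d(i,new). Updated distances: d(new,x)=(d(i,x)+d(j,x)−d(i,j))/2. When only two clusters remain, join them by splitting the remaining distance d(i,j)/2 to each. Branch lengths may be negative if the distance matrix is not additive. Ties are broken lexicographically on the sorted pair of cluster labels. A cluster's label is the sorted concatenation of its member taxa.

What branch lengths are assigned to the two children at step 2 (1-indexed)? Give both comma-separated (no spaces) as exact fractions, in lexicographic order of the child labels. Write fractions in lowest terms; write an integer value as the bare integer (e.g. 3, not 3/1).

21/8,51/8

step 1: merge (G,X) at d=1, Q=-74; branch lengths G→-11/3, X→14/3; new cluster GX
  updated: d(F,GX)=23/2, d(GX,O)=13, d(GX,P)=23/2
step 2: merge (F,O) at d=9, Q=-93/2; branch lengths F→21/8, O→51/8; new cluster FO
  updated: d(FO,GX)=31/4, d(FO,P)=13/2
step 3: merge (FO,GX) at d=31/4, Q=-103/4; branch lengths FO→11/8, GX→51/8; new cluster FGOX
  updated: d(FGOX,P)=41/8
step 4: merge (FGOX,P) at d=41/8; branch lengths FGOX→41/16, P→41/16; new cluster FGOPX
final tree: (((F:21/8,O:51/8):11/8,(G:-11/3,X:14/3):51/8):41/16,P:41/16)
total length: 183/8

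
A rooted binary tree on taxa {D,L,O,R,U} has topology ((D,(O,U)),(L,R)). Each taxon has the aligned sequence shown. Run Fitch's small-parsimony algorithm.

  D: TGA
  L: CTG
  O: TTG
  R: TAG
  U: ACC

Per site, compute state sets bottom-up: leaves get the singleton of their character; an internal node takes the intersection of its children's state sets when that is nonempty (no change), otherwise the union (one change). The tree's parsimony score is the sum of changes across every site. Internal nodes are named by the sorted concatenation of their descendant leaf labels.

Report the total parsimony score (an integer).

7

site 0, node OU: O={T} ∪ U={A} → {A,T} (+1)
site 0, node DOU: D={T} ∩ OU={A,T} → {T} (+0)
site 0, node LR: L={C} ∪ R={T} → {C,T} (+1)
site 0, node DLORU: DOU={T} ∩ LR={C,T} → {T} (+0)
site 1, node OU: O={T} ∪ U={C} → {C,T} (+1)
site 1, node DOU: D={G} ∪ OU={C,T} → {C,G,T} (+1)
site 1, node LR: L={T} ∪ R={A} → {A,T} (+1)
site 1, node DLORU: DOU={C,G,T} ∩ LR={A,T} → {T} (+0)
site 2, node OU: O={G} ∪ U={C} → {C,G} (+1)
site 2, node DOU: D={A} ∪ OU={C,G} → {A,C,G} (+1)
site 2, node LR: L={G} ∩ R={G} → {G} (+0)
site 2, node DLORU: DOU={A,C,G} ∩ LR={G} → {G} (+0)
per-site changes: [2, 3, 2]; total = 7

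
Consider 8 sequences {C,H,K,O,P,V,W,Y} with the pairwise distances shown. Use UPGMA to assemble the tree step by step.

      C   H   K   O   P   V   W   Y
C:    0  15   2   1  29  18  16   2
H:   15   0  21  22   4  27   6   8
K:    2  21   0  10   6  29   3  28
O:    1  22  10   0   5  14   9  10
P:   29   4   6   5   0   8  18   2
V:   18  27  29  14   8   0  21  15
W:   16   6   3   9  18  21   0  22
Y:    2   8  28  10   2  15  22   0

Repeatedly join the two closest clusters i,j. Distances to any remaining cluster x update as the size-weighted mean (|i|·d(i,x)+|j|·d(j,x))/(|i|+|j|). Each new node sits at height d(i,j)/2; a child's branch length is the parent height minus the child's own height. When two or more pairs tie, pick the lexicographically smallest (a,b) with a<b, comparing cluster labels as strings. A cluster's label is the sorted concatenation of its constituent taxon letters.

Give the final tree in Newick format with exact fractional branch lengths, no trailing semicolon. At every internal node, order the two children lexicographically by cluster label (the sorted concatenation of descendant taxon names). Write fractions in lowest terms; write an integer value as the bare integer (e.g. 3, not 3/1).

((((C:1/2,O:1/2):33/8,(K:3/2,W:3/2):25/8):73/24,(H:3,(P:1,Y:1):2):14/3):37/21,V:66/7)

step 1: merge (C,O) at d=1; branch lengths C→1/2, O→1/2; new cluster CO
  updated: d(CO,H)=37/2, d(CO,K)=6, d(CO,P)=17, d(CO,V)=16, d(CO,W)=25/2, d(CO,Y)=6
step 2: merge (P,Y) at d=2; branch lengths P→1, Y→1; new cluster PY
  updated: d(CO,PY)=23/2, d(H,PY)=6, d(K,PY)=17, d(PY,V)=23/2, d(PY,W)=20
step 3: merge (K,W) at d=3; branch lengths K→3/2, W→3/2; new cluster KW
  updated: d(CO,KW)=37/4, d(H,KW)=27/2, d(KW,PY)=37/2, d(KW,V)=25
step 4: merge (H,PY) at d=6; branch lengths H→3, PY→2; new cluster HPY
  updated: d(CO,HPY)=83/6, d(HPY,KW)=101/6, d(HPY,V)=50/3
step 5: merge (CO,KW) at d=37/4; branch lengths CO→33/8, KW→25/8; new cluster CKOW
  updated: d(CKOW,HPY)=46/3, d(CKOW,V)=41/2
step 6: merge (CKOW,HPY) at d=46/3; branch lengths CKOW→73/24, HPY→14/3; new cluster CHKOPWY
  updated: d(CHKOPWY,V)=132/7
step 7: merge (CHKOPWY,V) at d=132/7; branch lengths CHKOPWY→37/21, V→66/7; new cluster CHKOPVWY
final tree: ((((C:1/2,O:1/2):33/8,(K:3/2,W:3/2):25/8):73/24,(H:3,(P:1,Y:1):2):14/3):37/21,V:66/7)
total length: 6241/168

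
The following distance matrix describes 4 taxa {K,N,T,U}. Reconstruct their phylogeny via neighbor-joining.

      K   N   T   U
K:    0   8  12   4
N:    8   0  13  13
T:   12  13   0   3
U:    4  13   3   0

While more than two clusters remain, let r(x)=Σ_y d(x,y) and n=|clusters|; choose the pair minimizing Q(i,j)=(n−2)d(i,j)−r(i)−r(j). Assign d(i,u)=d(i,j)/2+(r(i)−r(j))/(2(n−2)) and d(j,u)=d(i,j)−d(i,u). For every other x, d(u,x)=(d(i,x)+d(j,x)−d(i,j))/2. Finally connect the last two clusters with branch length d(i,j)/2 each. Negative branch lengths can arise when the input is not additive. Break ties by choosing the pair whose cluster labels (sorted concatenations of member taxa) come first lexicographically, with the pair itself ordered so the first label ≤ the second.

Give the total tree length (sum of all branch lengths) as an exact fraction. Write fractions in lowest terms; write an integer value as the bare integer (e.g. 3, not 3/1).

16

1. join K+N (d=8, Q=-42) ⇒ KN; edges |K|=3/2, |N|=13/2
  updated: d(KN,T)=17/2, d(KN,U)=9/2
2. join KN+T (d=17/2, Q=-16) ⇒ KNT; edges |KN|=5, |T|=7/2
  updated: d(KNT,U)=-1/2
3. join KNT+U (d=-1/2) ⇒ KNTU; edges |KNT|=-1/4, |U|=-1/4
final tree: (((K:3/2,N:13/2):5,T:7/2):-1/4,U:-1/4)
total length: 16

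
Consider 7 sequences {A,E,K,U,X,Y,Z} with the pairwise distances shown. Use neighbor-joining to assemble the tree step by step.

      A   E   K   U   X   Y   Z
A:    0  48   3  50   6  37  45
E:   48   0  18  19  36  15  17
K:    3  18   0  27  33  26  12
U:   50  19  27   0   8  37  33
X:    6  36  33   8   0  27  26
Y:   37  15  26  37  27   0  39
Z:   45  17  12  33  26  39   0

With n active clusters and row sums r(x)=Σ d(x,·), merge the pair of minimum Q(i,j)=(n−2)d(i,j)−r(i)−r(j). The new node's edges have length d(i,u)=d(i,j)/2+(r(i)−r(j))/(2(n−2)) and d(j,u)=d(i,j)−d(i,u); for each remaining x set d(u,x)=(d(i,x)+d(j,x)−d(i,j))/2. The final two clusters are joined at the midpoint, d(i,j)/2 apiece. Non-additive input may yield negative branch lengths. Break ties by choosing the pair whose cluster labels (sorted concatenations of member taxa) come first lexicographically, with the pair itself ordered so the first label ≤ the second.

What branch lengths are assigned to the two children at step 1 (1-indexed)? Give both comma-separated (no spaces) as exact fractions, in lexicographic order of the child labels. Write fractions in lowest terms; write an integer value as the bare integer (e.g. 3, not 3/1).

83/10,-23/10

1. join A+X (d=6, Q=-295) ⇒ AX; edges |A|=83/10, |X|=-23/10
  updated: d(AX,E)=39, d(AX,K)=15, d(AX,U)=26, d(AX,Y)=29, d(AX,Z)=65/2
2. join E+Y (d=15, Q=-194) ⇒ EY; edges |E|=11/4, |Y|=49/4
  updated: d(AX,EY)=53/2, d(EY,K)=29/2, d(EY,U)=41/2, d(EY,Z)=41/2
3. join K+Z (d=12, Q=-261/2) ⇒ KZ; edges |K|=13/12, |Z|=131/12
  updated: d(AX,KZ)=71/4, d(EY,KZ)=23/2, d(KZ,U)=24
4. join AX+U (d=26, Q=-355/4) ⇒ AUX; edges |AX|=207/16, |U|=209/16
  updated: d(AUX,EY)=21/2, d(AUX,KZ)=63/8
5. join AUX+EY (d=21/2, Q=-239/8) ⇒ AEUXY; edges |AUX|=55/16, |EY|=113/16
  updated: d(AEUXY,KZ)=71/16
6. join AEUXY+KZ (d=71/16) ⇒ AEKUXYZ; edges |AEUXY|=71/32, |KZ|=71/32
final tree: ((((A:83/10,X:-23/10):207/16,U:209/16):55/16,(E:11/4,Y:49/4):113/16):71/32,(K:13/12,Z:131/12):71/32)
total length: 1183/16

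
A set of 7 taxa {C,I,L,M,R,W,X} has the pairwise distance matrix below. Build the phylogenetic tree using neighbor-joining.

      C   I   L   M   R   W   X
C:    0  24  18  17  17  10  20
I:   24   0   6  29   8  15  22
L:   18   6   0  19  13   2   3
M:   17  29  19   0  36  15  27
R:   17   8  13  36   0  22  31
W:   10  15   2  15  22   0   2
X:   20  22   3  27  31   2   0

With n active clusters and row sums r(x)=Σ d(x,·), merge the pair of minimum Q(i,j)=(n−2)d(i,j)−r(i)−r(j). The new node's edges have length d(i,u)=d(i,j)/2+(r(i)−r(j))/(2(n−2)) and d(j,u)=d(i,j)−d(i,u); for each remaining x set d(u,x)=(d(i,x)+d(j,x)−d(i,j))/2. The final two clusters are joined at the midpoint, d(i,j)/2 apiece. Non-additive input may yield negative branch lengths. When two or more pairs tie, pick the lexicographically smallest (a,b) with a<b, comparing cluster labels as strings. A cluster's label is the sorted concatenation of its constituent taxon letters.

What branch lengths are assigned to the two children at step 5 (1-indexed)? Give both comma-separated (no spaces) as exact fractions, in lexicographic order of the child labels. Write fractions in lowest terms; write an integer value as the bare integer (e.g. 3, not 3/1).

iteration 1: select I,R (d=8, Q=-191); attach at lengths (17/10, 63/10); label the merged cluster IR
  updated: d(C,IR)=33/2, d(IR,L)=11/2, d(IR,M)=57/2, d(IR,W)=29/2, d(IR,X)=45/2
iteration 2: select C,M (d=17, Q=-120); attach at lengths (43/8, 93/8); label the merged cluster CM
  updated: d(CM,IR)=14, d(CM,L)=10, d(CM,W)=4, d(CM,X)=15
iteration 3: select IR,L (d=11/2, Q=-121/2); attach at lengths (35/4, -13/4); label the merged cluster ILR
  updated: d(CM,ILR)=37/4, d(ILR,W)=11/2, d(ILR,X)=10
iteration 4: select CM,ILR (d=37/4, Q=-69/2); attach at lengths (11/2, 15/4); label the merged cluster CILMR
  updated: d(CILMR,W)=1/8, d(CILMR,X)=63/8
iteration 5: select CILMR,W (d=1/8, Q=-10); attach at lengths (3, -23/8); label the merged cluster CILMRW
  updated: d(CILMRW,X)=39/8
iteration 6: select CILMRW,X (d=39/8); attach at lengths (39/16, 39/16); label the merged cluster CILMRWX
final tree: ((((C:43/8,M:93/8):11/2,((I:17/10,R:63/10):35/4,L:-13/4):15/4):3,W:-23/8):39/16,X:39/16)
total length: 179/4

3,-23/8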